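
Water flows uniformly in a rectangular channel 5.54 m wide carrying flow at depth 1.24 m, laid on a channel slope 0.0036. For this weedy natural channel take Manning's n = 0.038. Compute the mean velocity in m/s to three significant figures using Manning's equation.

1.42 m/s

A = b·y = 5.54 × 1.24 = 6.870 m²
P = b + 2y = 5.54 + 2×1.24 = 8.020 m
R = A/P = 6.870/8.020 = 0.8566 m
Q = (1/n)·A·R^(2/3)·S^(1/2) = (1/0.038) × 6.870 × 0.8566^(2/3) × 0.0036^(1/2) = 9.783 m³/s
V = Q/A = 9.783/6.870 = 1.424 m/s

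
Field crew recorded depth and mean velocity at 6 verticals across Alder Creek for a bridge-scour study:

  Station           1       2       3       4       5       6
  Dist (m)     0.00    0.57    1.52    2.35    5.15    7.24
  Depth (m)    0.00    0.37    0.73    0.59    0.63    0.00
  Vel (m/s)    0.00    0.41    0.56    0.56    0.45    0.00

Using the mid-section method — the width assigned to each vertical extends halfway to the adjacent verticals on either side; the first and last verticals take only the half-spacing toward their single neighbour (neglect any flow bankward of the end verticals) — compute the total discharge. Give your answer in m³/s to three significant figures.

w_2 = (1.52 − 0.00)/2 = 0.76 m; q_2 = 0.41 × 0.37 × 0.76 = 0.1153 m³/s
w_3 = (2.35 − 0.57)/2 = 0.89 m; q_3 = 0.56 × 0.73 × 0.89 = 0.3638 m³/s
w_4 = (5.15 − 1.52)/2 = 1.815 m; q_4 = 0.56 × 0.59 × 1.815 = 0.5997 m³/s
w_5 = (7.24 − 2.35)/2 = 2.445 m; q_5 = 0.45 × 0.63 × 2.445 = 0.6932 m³/s
Stations 1, 6 contribute zero (depth or velocity is 0).
Q = Σ qᵢ = 1.772 m³/s

1.77 m³/s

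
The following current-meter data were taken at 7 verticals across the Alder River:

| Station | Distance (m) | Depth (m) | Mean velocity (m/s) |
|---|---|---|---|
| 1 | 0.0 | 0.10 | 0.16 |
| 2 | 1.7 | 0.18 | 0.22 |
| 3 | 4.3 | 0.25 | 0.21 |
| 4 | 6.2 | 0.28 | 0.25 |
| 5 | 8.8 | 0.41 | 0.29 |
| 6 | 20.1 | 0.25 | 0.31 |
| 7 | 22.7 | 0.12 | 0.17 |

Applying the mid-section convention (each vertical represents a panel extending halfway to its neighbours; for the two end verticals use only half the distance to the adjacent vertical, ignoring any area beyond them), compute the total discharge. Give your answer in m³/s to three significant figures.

1.77 m³/s

w_1 = (1.7 − 0.0)/2 = 0.85 m; q_1 = 0.16 × 0.10 × 0.85 = 0.01360 m³/s
w_2 = (4.3 − 0.0)/2 = 2.15 m; q_2 = 0.22 × 0.18 × 2.15 = 0.08514 m³/s
w_3 = (6.2 − 1.7)/2 = 2.25 m; q_3 = 0.21 × 0.25 × 2.25 = 0.1181 m³/s
w_4 = (8.8 − 4.3)/2 = 2.25 m; q_4 = 0.25 × 0.28 × 2.25 = 0.1575 m³/s
w_5 = (20.1 − 6.2)/2 = 6.95 m; q_5 = 0.29 × 0.41 × 6.95 = 0.8264 m³/s
w_6 = (22.7 − 8.8)/2 = 6.95 m; q_6 = 0.31 × 0.25 × 6.95 = 0.5386 m³/s
w_7 = (22.7 − 20.1)/2 = 1.3 m; q_7 = 0.17 × 0.12 × 1.3 = 0.02652 m³/s
Q = Σ qᵢ = 1.766 m³/s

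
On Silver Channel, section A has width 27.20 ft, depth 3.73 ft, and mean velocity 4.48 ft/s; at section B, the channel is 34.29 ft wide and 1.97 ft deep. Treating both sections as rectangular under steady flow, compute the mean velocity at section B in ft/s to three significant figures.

6.73 ft/s

Q = A₁V₁ = (27.20×3.73) × 4.48 = 454.5 ft³/s
A₂ = 34.29 × 1.97 = 67.55 ft²
V₂ = Q/A₂ = 454.5/67.55 = 6.729 ft/s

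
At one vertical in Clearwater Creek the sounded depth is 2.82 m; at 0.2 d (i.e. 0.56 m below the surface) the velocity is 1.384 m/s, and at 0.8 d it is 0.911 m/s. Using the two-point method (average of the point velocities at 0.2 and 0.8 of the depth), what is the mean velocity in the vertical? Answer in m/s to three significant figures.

v̄ = (1.384 + 0.911) / 2 = 1.148 m/s

1.15 m/s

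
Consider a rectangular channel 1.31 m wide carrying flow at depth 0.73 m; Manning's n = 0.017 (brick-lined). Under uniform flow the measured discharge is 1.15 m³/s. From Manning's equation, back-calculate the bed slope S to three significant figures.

0.00173

A = b·y = 1.31 × 0.73 = 0.9563 m²
P = b + 2y = 1.31 + 2×0.73 = 2.770 m
R = A/P = 0.9563/2.770 = 0.3452 m
S = (Q·n / (1·A·R^(2/3)))² = (1.15×0.017 / (1×0.9563×0.4921))² = 0.001726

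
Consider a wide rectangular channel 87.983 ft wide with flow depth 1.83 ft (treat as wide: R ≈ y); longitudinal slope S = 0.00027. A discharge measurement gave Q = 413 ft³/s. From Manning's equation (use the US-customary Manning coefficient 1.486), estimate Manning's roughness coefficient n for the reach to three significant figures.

0.0142

A = b·y = 87.983 × 1.83 = 161.0 ft²
Wide channel: R ≈ y = 1.83 ft
n = (1.486/Q)·A·R^(2/3)·S^(1/2) = (1.486/413) × 161.0 × 1.496 × 0.01643 = 0.01424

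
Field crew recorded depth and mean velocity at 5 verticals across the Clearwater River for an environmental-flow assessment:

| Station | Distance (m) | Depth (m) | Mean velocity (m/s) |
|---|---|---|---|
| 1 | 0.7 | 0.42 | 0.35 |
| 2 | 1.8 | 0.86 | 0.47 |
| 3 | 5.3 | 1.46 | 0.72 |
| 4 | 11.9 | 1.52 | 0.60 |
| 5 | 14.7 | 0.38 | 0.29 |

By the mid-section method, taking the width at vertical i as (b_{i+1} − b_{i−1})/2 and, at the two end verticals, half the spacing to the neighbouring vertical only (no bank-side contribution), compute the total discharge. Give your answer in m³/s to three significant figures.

10.8 m³/s

w_1 = (1.8 − 0.7)/2 = 0.55 m; q_1 = 0.35 × 0.42 × 0.55 = 0.08085 m³/s
w_2 = (5.3 − 0.7)/2 = 2.3 m; q_2 = 0.47 × 0.86 × 2.3 = 0.9297 m³/s
w_3 = (11.9 − 1.8)/2 = 5.05 m; q_3 = 0.72 × 1.46 × 5.05 = 5.309 m³/s
w_4 = (14.7 − 5.3)/2 = 4.7 m; q_4 = 0.60 × 1.52 × 4.7 = 4.286 m³/s
w_5 = (14.7 − 11.9)/2 = 1.4 m; q_5 = 0.29 × 0.38 × 1.4 = 0.1543 m³/s
Q = Σ qᵢ = 10.76 m³/s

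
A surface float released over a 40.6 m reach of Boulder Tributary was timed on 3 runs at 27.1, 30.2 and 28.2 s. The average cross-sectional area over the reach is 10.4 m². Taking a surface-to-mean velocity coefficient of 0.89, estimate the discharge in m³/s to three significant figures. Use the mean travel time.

t̄ = (27.1 + 30.2 + 28.2) / 3 = 28.5 s
v_surface = L / t̄ = 40.6 / 28.5 = 1.425 m/s
v_mean = 0.89 × 1.425 = 1.268 m/s
Q = A × v_mean = 10.4 × 1.268 = 13.19 m³/s

13.2 m³/s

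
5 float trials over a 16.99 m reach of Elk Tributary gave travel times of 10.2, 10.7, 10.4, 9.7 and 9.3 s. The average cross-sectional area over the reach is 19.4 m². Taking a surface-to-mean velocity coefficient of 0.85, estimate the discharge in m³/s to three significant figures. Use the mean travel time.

t̄ = (10.2 + 10.7 + 10.4 + 9.7 + 9.3) / 5 = 10.06 s
v_surface = L / t̄ = 16.99 / 10.06 = 1.689 m/s
v_mean = 0.85 × 1.689 = 1.436 m/s
Q = A × v_mean = 19.4 × 1.436 = 27.85 m³/s

27.8 m³/s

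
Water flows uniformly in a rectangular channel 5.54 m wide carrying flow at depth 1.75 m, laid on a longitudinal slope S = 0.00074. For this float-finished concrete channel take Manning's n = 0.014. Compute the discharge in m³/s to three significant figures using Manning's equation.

19.7 m³/s

A = b·y = 5.54 × 1.75 = 9.695 m²
P = b + 2y = 5.54 + 2×1.75 = 9.040 m
R = A/P = 9.695/9.040 = 1.072 m
Q = (1/n)·A·R^(2/3)·S^(1/2) = (1/0.014) × 9.695 × 1.072^(2/3) × 0.00074^(1/2) = 19.74 m³/s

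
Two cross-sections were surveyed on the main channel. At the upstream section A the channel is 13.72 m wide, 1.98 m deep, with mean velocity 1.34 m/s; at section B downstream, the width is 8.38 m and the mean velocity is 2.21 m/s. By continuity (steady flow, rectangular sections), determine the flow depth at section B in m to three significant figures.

Q = A₁V₁ = (13.72×1.98) × 1.34 = 36.40 m³/s
d₂ = Q/(b₂ V₂) = 36.40/(8.38×2.21) = 1.966 m

1.97 m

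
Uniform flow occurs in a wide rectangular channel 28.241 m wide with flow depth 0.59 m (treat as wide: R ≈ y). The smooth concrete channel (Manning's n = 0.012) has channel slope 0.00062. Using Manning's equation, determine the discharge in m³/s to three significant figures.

A = b·y = 28.241 × 0.59 = 16.66 m²
Wide channel: R ≈ y = 0.59 m
Q = (1/n)·A·R^(2/3)·S^(1/2) = (1/0.012) × 16.66 × 0.5900^(2/3) × 0.00062^(1/2) = 24.32 m³/s

24.3 m³/s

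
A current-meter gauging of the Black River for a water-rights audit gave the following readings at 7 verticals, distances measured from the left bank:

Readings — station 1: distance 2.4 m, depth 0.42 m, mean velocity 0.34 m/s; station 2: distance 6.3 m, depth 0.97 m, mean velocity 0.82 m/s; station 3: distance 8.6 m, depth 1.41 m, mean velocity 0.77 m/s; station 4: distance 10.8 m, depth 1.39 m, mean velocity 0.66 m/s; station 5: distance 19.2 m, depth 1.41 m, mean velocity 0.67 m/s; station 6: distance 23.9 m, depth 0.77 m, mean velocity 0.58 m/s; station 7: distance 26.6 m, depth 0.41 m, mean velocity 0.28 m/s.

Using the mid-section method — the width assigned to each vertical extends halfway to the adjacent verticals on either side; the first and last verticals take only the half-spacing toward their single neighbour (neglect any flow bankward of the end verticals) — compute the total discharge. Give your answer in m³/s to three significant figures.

18.0 m³/s

w_1 = (6.3 − 2.4)/2 = 1.95 m; q_1 = 0.34 × 0.42 × 1.95 = 0.2785 m³/s
w_2 = (8.6 − 2.4)/2 = 3.1 m; q_2 = 0.82 × 0.97 × 3.1 = 2.466 m³/s
w_3 = (10.8 − 6.3)/2 = 2.25 m; q_3 = 0.77 × 1.41 × 2.25 = 2.443 m³/s
w_4 = (19.2 − 8.6)/2 = 5.3 m; q_4 = 0.66 × 1.39 × 5.3 = 4.862 m³/s
w_5 = (23.9 − 10.8)/2 = 6.55 m; q_5 = 0.67 × 1.41 × 6.55 = 6.188 m³/s
w_6 = (26.6 − 19.2)/2 = 3.7 m; q_6 = 0.58 × 0.77 × 3.7 = 1.652 m³/s
w_7 = (26.6 − 23.9)/2 = 1.35 m; q_7 = 0.28 × 0.41 × 1.35 = 0.1550 m³/s
Q = Σ qᵢ = 18.04 m³/s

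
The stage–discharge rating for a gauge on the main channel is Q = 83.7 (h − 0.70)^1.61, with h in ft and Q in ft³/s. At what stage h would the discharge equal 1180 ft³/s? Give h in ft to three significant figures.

5.87 ft

h − h₀ = (Q/C)^(1/b) = (1180/83.7)^(1/1.61) = 5.173 ft
h = 0.70 + 5.173 = 5.873 ft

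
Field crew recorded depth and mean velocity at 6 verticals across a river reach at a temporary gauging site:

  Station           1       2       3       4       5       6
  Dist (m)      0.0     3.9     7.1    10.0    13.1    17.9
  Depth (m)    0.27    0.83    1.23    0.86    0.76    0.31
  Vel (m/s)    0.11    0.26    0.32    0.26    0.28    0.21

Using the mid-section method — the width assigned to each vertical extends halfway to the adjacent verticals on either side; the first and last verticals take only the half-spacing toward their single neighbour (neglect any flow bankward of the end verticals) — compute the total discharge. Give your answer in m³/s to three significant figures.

w_1 = (3.9 − 0.0)/2 = 1.95 m; q_1 = 0.11 × 0.27 × 1.95 = 0.05792 m³/s
w_2 = (7.1 − 0.0)/2 = 3.55 m; q_2 = 0.26 × 0.83 × 3.55 = 0.7661 m³/s
w_3 = (10.0 − 3.9)/2 = 3.05 m; q_3 = 0.32 × 1.23 × 3.05 = 1.200 m³/s
w_4 = (13.1 − 7.1)/2 = 3 m; q_4 = 0.26 × 0.86 × 3 = 0.6708 m³/s
w_5 = (17.9 − 10.0)/2 = 3.95 m; q_5 = 0.28 × 0.76 × 3.95 = 0.8406 m³/s
w_6 = (17.9 − 13.1)/2 = 2.4 m; q_6 = 0.21 × 0.31 × 2.4 = 0.1562 m³/s
Q = Σ qᵢ = 3.692 m³/s

3.69 m³/s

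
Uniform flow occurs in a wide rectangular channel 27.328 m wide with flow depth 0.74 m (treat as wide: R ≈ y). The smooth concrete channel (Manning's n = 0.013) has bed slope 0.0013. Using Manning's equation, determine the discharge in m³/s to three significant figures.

A = b·y = 27.328 × 0.74 = 20.22 m²
Wide channel: R ≈ y = 0.74 m
Q = (1/n)·A·R^(2/3)·S^(1/2) = (1/0.013) × 20.22 × 0.7400^(2/3) × 0.0013^(1/2) = 45.89 m³/s

45.9 m³/s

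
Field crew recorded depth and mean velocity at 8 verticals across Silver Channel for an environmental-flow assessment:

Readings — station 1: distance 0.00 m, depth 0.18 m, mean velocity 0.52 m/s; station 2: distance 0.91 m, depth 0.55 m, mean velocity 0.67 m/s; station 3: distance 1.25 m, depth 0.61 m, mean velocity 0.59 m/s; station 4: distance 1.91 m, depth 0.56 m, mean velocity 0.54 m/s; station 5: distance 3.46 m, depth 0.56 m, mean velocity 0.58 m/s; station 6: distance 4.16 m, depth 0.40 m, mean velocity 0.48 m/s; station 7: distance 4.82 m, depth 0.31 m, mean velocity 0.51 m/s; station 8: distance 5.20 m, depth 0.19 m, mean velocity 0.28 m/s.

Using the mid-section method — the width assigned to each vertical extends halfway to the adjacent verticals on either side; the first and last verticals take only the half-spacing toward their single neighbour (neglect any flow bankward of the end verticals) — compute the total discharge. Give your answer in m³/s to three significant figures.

w_1 = (0.91 − 0.00)/2 = 0.455 m; q_1 = 0.52 × 0.18 × 0.455 = 0.04259 m³/s
w_2 = (1.25 − 0.00)/2 = 0.625 m; q_2 = 0.67 × 0.55 × 0.625 = 0.2303 m³/s
w_3 = (1.91 − 0.91)/2 = 0.5 m; q_3 = 0.59 × 0.61 × 0.5 = 0.1800 m³/s
w_4 = (3.46 − 1.25)/2 = 1.105 m; q_4 = 0.54 × 0.56 × 1.105 = 0.3342 m³/s
w_5 = (4.16 − 1.91)/2 = 1.125 m; q_5 = 0.58 × 0.56 × 1.125 = 0.3654 m³/s
w_6 = (4.82 − 3.46)/2 = 0.68 m; q_6 = 0.48 × 0.40 × 0.68 = 0.1306 m³/s
w_7 = (5.20 − 4.16)/2 = 0.52 m; q_7 = 0.51 × 0.31 × 0.52 = 0.08221 m³/s
w_8 = (5.20 − 4.82)/2 = 0.19 m; q_8 = 0.28 × 0.19 × 0.19 = 0.01011 m³/s
Q = Σ qᵢ = 1.375 m³/s

1.38 m³/s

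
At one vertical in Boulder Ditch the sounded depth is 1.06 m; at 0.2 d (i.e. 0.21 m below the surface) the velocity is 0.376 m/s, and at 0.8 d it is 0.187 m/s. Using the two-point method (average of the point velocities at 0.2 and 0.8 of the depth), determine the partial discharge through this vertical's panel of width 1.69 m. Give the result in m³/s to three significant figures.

0.504 m³/s

v̄ = (0.376 + 0.187) / 2 = 0.2815 m/s
q = v̄ × d × w = 0.2815 × 1.06 × 1.69 = 0.5043 m³/s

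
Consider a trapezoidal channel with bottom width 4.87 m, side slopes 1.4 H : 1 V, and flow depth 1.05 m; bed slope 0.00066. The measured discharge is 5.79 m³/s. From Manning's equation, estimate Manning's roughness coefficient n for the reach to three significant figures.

A = (b + z·y)·y = (4.87 + 1.4×1.05)×1.05 = 6.657 m²
P = b + 2y√(1+z²) = 4.87 + 2×1.05×√(1+1.4²) = 8.483 m
R = A/P = 6.657/8.483 = 0.7847 m
n = (1/Q)·A·R^(2/3)·S^(1/2) = (1/5.79) × 6.657 × 0.8508 × 0.02569 = 0.02513

0.0251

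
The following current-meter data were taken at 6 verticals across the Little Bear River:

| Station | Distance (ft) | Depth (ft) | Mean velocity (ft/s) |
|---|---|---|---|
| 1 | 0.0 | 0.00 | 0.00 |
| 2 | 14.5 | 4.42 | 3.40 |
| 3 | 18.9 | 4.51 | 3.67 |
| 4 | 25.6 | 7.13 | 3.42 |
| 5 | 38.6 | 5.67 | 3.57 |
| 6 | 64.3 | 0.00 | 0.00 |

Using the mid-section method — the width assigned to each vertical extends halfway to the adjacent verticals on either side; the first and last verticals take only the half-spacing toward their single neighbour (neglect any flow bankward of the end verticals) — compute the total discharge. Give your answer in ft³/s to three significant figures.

866 ft³/s

w_2 = (18.9 − 0.0)/2 = 9.45 ft; q_2 = 3.40 × 4.42 × 9.45 = 142.0 ft³/s
w_3 = (25.6 − 14.5)/2 = 5.55 ft; q_3 = 3.67 × 4.51 × 5.55 = 91.86 ft³/s
w_4 = (38.6 − 18.9)/2 = 9.85 ft; q_4 = 3.42 × 7.13 × 9.85 = 240.2 ft³/s
w_5 = (64.3 − 25.6)/2 = 19.35 ft; q_5 = 3.57 × 5.67 × 19.35 = 391.7 ft³/s
Stations 1, 6 contribute zero (depth or velocity is 0).
Q = Σ qᵢ = 865.7 ft³/s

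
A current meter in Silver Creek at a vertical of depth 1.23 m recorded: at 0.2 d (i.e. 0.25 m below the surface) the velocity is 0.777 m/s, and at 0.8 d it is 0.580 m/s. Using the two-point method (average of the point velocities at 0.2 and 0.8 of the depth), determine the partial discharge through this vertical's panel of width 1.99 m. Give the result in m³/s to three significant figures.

v̄ = (0.777 + 0.580) / 2 = 0.6785 m/s
q = v̄ × d × w = 0.6785 × 1.23 × 1.99 = 1.661 m³/s

1.66 m³/s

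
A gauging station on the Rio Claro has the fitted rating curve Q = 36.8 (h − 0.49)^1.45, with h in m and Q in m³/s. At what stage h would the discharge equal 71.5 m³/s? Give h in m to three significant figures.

2.07 m

h − h₀ = (Q/C)^(1/b) = (71.5/36.8)^(1/1.45) = 1.581 m
h = 0.49 + 1.581 = 2.071 m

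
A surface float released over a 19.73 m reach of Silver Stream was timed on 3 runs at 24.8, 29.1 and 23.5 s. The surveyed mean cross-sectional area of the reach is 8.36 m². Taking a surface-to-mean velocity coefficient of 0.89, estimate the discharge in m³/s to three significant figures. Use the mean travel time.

t̄ = (24.8 + 29.1 + 23.5) / 3 = 25.8 s
v_surface = L / t̄ = 19.73 / 25.8 = 0.7647 m/s
v_mean = 0.89 × 0.7647 = 0.6806 m/s
Q = A × v_mean = 8.36 × 0.6806 = 5.690 m³/s

5.69 m³/s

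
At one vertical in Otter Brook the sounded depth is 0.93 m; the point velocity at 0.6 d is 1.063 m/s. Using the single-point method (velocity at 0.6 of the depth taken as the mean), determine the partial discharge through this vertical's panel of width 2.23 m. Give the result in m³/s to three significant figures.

v̄ = v₀.₆ = 1.063 m/s
q = v̄ × d × w = 1.063 × 0.93 × 2.23 = 2.205 m³/s

2.20 m³/s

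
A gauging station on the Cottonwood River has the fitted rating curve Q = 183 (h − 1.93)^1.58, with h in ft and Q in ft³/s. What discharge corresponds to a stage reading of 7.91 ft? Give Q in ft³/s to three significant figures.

3090 ft³/s

Q = 183 × (7.91 − 1.93)^1.58 = 183 × 5.98^1.58 = 3088 ft³/s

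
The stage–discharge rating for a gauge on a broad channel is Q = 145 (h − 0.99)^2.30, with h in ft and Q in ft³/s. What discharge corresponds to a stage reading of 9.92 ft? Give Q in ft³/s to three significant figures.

22300 ft³/s

Q = 145 × (9.92 − 0.99)^2.30 = 145 × 8.93^2.30 = 22300 ft³/s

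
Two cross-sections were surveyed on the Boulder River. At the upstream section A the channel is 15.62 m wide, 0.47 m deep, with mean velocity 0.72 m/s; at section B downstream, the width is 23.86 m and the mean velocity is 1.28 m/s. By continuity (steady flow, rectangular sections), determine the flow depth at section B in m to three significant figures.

Q = A₁V₁ = (15.62×0.47) × 0.72 = 5.286 m³/s
d₂ = Q/(b₂ V₂) = 5.286/(23.86×1.28) = 0.1731 m

0.173 m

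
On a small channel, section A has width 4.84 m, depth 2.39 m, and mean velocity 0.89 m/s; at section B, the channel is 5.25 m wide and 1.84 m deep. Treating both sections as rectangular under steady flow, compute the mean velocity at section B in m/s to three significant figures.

1.07 m/s

Q = A₁V₁ = (4.84×2.39) × 0.89 = 10.30 m³/s
A₂ = 5.25 × 1.84 = 9.660 m²
V₂ = Q/A₂ = 10.30/9.660 = 1.066 m/s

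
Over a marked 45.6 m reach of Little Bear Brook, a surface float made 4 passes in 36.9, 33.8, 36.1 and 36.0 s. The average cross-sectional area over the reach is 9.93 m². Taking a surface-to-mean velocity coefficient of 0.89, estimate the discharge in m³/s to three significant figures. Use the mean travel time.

11.3 m³/s

t̄ = (36.9 + 33.8 + 36.1 + 36.0) / 4 = 35.7 s
v_surface = L / t̄ = 45.6 / 35.7 = 1.277 m/s
v_mean = 0.89 × 1.277 = 1.137 m/s
Q = A × v_mean = 9.93 × 1.137 = 11.29 m³/s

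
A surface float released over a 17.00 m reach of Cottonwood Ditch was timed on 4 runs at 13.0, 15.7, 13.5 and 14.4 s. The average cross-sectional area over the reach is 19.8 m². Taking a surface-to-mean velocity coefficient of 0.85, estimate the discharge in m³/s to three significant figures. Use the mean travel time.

20.2 m³/s

t̄ = (13.0 + 15.7 + 13.5 + 14.4) / 4 = 14.15 s
v_surface = L / t̄ = 17.00 / 14.15 = 1.201 m/s
v_mean = 0.85 × 1.201 = 1.021 m/s
Q = A × v_mean = 19.8 × 1.021 = 20.22 m³/s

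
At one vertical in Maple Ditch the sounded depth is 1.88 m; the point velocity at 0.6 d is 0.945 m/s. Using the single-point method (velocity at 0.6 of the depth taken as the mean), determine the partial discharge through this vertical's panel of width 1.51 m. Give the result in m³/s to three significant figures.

v̄ = v₀.₆ = 0.945 m/s
q = v̄ × d × w = 0.9450 × 1.88 × 1.51 = 2.683 m³/s

2.68 m³/s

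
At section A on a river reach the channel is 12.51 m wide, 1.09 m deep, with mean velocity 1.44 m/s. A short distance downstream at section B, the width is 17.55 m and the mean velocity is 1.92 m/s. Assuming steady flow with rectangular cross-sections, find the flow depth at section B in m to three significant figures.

0.583 m

Q = A₁V₁ = (12.51×1.09) × 1.44 = 19.64 m³/s
d₂ = Q/(b₂ V₂) = 19.64/(17.55×1.92) = 0.5827 m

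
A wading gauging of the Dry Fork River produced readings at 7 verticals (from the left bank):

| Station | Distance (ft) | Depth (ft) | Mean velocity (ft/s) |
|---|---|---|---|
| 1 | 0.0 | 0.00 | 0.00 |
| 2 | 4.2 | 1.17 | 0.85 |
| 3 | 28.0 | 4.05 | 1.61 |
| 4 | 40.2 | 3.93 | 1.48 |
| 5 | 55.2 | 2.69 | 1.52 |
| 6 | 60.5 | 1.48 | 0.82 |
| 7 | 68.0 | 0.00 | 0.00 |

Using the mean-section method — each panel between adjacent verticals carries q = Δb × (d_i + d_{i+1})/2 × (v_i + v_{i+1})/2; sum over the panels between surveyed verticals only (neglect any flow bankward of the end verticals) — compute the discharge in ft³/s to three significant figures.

242 ft³/s

Panel 1-2: Δb = 4.2 ft, d̄ = (0.00+1.17)/2 = 0.585, v̄ = (0.00+0.85)/2 = 0.425 → q = 4.2×0.585×0.425 = 1.044 ft³/s
Panel 2-3: Δb = 23.8 ft, d̄ = (1.17+4.05)/2 = 2.61, v̄ = (0.85+1.61)/2 = 1.23 → q = 23.8×2.61×1.23 = 76.41 ft³/s
Panel 3-4: Δb = 12.2 ft, d̄ = (4.05+3.93)/2 = 3.99, v̄ = (1.61+1.48)/2 = 1.545 → q = 12.2×3.99×1.545 = 75.21 ft³/s
Panel 4-5: Δb = 15 ft, d̄ = (3.93+2.69)/2 = 3.31, v̄ = (1.48+1.52)/2 = 1.5 → q = 15×3.31×1.5 = 74.48 ft³/s
Panel 5-6: Δb = 5.3 ft, d̄ = (2.69+1.48)/2 = 2.085, v̄ = (1.52+0.82)/2 = 1.17 → q = 5.3×2.085×1.17 = 12.93 ft³/s
Panel 6-7: Δb = 7.5 ft, d̄ = (1.48+0.00)/2 = 0.74, v̄ = (0.82+0.00)/2 = 0.41 → q = 7.5×0.74×0.41 = 2.276 ft³/s
Q = Σ q = 242.3 ft³/s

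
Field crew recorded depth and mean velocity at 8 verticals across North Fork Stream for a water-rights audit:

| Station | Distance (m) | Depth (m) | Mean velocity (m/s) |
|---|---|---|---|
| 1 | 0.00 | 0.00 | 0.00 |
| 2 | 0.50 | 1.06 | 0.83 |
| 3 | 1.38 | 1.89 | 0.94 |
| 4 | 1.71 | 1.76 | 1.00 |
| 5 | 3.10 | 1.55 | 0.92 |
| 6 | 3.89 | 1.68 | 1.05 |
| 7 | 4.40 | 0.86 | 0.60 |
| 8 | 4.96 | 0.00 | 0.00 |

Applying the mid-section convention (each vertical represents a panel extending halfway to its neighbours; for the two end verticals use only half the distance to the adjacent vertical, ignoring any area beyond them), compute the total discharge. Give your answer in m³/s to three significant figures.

6.17 m³/s

w_2 = (1.38 − 0.00)/2 = 0.69 m; q_2 = 0.83 × 1.06 × 0.69 = 0.6071 m³/s
w_3 = (1.71 − 0.50)/2 = 0.605 m; q_3 = 0.94 × 1.89 × 0.605 = 1.075 m³/s
w_4 = (3.10 − 1.38)/2 = 0.86 m; q_4 = 1.00 × 1.76 × 0.86 = 1.514 m³/s
w_5 = (3.89 − 1.71)/2 = 1.09 m; q_5 = 0.92 × 1.55 × 1.09 = 1.554 m³/s
w_6 = (4.40 − 3.10)/2 = 0.65 m; q_6 = 1.05 × 1.68 × 0.65 = 1.147 m³/s
w_7 = (4.96 − 3.89)/2 = 0.535 m; q_7 = 0.60 × 0.86 × 0.535 = 0.2761 m³/s
Stations 1, 8 contribute zero (depth or velocity is 0).
Q = Σ qᵢ = 6.173 m³/s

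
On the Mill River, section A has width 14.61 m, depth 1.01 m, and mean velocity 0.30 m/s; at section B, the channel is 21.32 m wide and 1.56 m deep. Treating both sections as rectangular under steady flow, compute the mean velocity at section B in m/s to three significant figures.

Q = A₁V₁ = (14.61×1.01) × 0.30 = 4.427 m³/s
A₂ = 21.32 × 1.56 = 33.26 m²
V₂ = Q/A₂ = 4.427/33.26 = 0.1331 m/s

0.133 m/s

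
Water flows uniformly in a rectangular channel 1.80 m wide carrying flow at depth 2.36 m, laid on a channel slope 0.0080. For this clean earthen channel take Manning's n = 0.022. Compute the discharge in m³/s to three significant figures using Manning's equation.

13.0 m³/s

A = b·y = 1.80 × 2.36 = 4.248 m²
P = b + 2y = 1.80 + 2×2.36 = 6.520 m
R = A/P = 4.248/6.520 = 0.6515 m
Q = (1/n)·A·R^(2/3)·S^(1/2) = (1/0.022) × 4.248 × 0.6515^(2/3) × 0.0080^(1/2) = 12.98 m³/s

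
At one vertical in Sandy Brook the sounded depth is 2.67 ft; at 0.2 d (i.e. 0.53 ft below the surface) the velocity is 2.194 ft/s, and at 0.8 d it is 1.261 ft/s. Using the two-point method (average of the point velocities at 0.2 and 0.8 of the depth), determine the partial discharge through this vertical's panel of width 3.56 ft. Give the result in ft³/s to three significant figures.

16.4 ft³/s

v̄ = (2.194 + 1.261) / 2 = 1.728 ft/s
q = v̄ × d × w = 1.728 × 2.67 × 3.56 = 16.42 ft³/s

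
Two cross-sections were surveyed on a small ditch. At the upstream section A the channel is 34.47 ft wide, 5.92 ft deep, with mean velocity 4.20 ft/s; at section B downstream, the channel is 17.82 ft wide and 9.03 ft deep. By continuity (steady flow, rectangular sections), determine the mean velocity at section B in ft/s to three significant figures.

Q = A₁V₁ = (34.47×5.92) × 4.20 = 857.1 ft³/s
A₂ = 17.82 × 9.03 = 160.9 ft²
V₂ = Q/A₂ = 857.1/160.9 = 5.326 ft/s

5.33 ft/s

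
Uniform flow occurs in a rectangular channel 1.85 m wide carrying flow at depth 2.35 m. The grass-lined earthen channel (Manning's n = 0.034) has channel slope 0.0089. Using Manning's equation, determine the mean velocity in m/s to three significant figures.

A = b·y = 1.85 × 2.35 = 4.348 m²
P = b + 2y = 1.85 + 2×2.35 = 6.550 m
R = A/P = 4.348/6.550 = 0.6637 m
Q = (1/n)·A·R^(2/3)·S^(1/2) = (1/0.034) × 4.348 × 0.6637^(2/3) × 0.0089^(1/2) = 9.179 m³/s
V = Q/A = 9.179/4.348 = 2.111 m/s

2.11 m/s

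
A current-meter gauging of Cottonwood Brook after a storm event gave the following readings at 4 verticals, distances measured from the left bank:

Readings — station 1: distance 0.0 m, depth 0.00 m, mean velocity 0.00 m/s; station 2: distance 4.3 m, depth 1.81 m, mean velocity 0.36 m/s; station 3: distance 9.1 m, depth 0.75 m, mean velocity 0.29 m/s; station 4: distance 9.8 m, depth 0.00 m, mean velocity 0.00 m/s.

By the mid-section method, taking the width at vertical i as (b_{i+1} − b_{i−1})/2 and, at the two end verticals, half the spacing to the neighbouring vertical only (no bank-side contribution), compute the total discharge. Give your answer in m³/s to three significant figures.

3.56 m³/s

w_2 = (9.1 − 0.0)/2 = 4.55 m; q_2 = 0.36 × 1.81 × 4.55 = 2.965 m³/s
w_3 = (9.8 − 4.3)/2 = 2.75 m; q_3 = 0.29 × 0.75 × 2.75 = 0.5981 m³/s
Stations 1, 4 contribute zero (depth or velocity is 0).
Q = Σ qᵢ = 3.563 m³/s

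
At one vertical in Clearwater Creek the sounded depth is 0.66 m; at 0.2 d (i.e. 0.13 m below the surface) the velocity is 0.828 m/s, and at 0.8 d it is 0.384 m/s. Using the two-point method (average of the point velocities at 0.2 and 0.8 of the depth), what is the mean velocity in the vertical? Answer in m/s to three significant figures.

0.606 m/s

v̄ = (0.828 + 0.384) / 2 = 0.6060 m/s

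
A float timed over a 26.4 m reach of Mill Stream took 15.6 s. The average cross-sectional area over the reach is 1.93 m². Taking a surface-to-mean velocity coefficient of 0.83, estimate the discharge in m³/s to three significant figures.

v_surface = L / t̄ = 26.4 / 15.6 = 1.692 m/s
v_mean = 0.83 × 1.692 = 1.405 m/s
Q = A × v_mean = 1.93 × 1.405 = 2.711 m³/s

2.71 m³/s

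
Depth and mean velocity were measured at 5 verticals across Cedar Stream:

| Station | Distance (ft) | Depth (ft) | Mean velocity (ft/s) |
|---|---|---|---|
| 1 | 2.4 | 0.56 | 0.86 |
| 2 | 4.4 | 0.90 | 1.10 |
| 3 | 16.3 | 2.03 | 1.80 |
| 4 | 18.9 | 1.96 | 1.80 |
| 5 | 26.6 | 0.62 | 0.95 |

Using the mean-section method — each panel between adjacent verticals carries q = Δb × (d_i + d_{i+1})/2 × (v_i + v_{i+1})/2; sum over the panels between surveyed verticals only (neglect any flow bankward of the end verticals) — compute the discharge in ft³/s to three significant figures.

Panel 1-2: Δb = 2 ft, d̄ = (0.56+0.90)/2 = 0.73, v̄ = (0.86+1.10)/2 = 0.98 → q = 2×0.73×0.98 = 1.431 ft³/s
Panel 2-3: Δb = 11.9 ft, d̄ = (0.90+2.03)/2 = 1.465, v̄ = (1.10+1.80)/2 = 1.45 → q = 11.9×1.465×1.45 = 25.28 ft³/s
Panel 3-4: Δb = 2.6 ft, d̄ = (2.03+1.96)/2 = 1.995, v̄ = (1.80+1.80)/2 = 1.8 → q = 2.6×1.995×1.8 = 9.337 ft³/s
Panel 4-5: Δb = 7.7 ft, d̄ = (1.96+0.62)/2 = 1.29, v̄ = (1.80+0.95)/2 = 1.375 → q = 7.7×1.29×1.375 = 13.66 ft³/s
Q = Σ q = 49.70 ft³/s

49.7 ft³/s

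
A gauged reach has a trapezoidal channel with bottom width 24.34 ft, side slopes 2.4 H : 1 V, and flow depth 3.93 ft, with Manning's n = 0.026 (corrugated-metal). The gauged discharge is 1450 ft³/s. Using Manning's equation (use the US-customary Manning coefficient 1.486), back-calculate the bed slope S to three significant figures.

0.00858

A = (b + z·y)·y = (24.34 + 2.4×3.93)×3.93 = 132.7 ft²
P = b + 2y√(1+z²) = 24.34 + 2×3.93×√(1+2.4²) = 44.78 ft
R = A/P = 132.7/44.78 = 2.964 ft
S = (Q·n / (1.486·A·R^(2/3)))² = (1450×0.026 / (1.486×132.7×2.063))² = 0.008581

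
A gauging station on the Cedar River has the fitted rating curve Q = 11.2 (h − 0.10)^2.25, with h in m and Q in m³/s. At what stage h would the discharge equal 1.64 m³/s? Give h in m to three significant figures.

0.526 m

h − h₀ = (Q/C)^(1/b) = (1.64/11.2)^(1/2.25) = 0.4258 m
h = 0.10 + 0.4258 = 0.5258 m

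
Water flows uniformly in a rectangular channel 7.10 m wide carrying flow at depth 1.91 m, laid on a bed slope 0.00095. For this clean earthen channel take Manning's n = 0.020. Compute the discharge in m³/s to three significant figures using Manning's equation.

24.1 m³/s

A = b·y = 7.10 × 1.91 = 13.56 m²
P = b + 2y = 7.10 + 2×1.91 = 10.92 m
R = A/P = 13.56/10.92 = 1.242 m
Q = (1/n)·A·R^(2/3)·S^(1/2) = (1/0.020) × 13.56 × 1.242^(2/3) × 0.00095^(1/2) = 24.15 m³/s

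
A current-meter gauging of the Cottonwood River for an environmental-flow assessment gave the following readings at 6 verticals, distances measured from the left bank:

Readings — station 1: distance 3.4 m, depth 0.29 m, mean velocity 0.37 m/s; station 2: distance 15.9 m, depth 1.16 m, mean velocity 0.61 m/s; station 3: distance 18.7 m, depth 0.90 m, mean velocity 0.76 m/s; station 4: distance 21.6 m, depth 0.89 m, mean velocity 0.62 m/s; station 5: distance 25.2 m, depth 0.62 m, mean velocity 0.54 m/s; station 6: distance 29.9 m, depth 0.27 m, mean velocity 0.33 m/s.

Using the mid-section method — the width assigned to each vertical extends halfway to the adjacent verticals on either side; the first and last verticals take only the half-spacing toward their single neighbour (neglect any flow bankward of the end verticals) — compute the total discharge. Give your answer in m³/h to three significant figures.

41100 m³/h

w_1 = (15.9 − 3.4)/2 = 6.25 m; q_1 = 0.37 × 0.29 × 6.25 = 0.6706 m³/s
w_2 = (18.7 − 3.4)/2 = 7.65 m; q_2 = 0.61 × 1.16 × 7.65 = 5.413 m³/s
w_3 = (21.6 − 15.9)/2 = 2.85 m; q_3 = 0.76 × 0.90 × 2.85 = 1.949 m³/s
w_4 = (25.2 − 18.7)/2 = 3.25 m; q_4 = 0.62 × 0.89 × 3.25 = 1.793 m³/s
w_5 = (29.9 − 21.6)/2 = 4.15 m; q_5 = 0.54 × 0.62 × 4.15 = 1.389 m³/s
w_6 = (29.9 − 25.2)/2 = 2.35 m; q_6 = 0.33 × 0.27 × 2.35 = 0.2094 m³/s
Q = Σ qᵢ = 11.43 m³/s
= 11.43 × 3600 = 41130 m³/h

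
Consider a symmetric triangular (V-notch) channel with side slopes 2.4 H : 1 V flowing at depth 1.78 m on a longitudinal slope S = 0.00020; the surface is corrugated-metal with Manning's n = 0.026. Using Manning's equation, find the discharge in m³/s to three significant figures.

3.63 m³/s

A = z·y² = 2.4×1.78² = 7.604 m²
P = 2y√(1+z²) = 2×1.78×√(1+2.4²) = 9.256 m
R = A/P = 7.604/9.256 = 0.8215 m
Q = (1/n)·A·R^(2/3)·S^(1/2) = (1/0.026) × 7.604 × 0.8215^(2/3) × 0.00020^(1/2) = 3.628 m³/s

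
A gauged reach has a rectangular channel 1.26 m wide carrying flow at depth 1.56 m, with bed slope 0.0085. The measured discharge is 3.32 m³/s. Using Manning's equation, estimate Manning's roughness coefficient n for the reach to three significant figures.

A = b·y = 1.26 × 1.56 = 1.966 m²
P = b + 2y = 1.26 + 2×1.56 = 4.380 m
R = A/P = 1.966/4.380 = 0.4488 m
n = (1/Q)·A·R^(2/3)·S^(1/2) = (1/3.32) × 1.966 × 0.5862 × 0.09220 = 0.03199

0.0320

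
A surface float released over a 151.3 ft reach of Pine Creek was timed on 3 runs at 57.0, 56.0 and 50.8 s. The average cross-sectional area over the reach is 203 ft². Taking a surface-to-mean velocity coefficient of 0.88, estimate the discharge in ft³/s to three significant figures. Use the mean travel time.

t̄ = (57.0 + 56.0 + 50.8) / 3 = 54.6 s
v_surface = L / t̄ = 151.3 / 54.6 = 2.771 ft/s
v_mean = 0.88 × 2.771 = 2.439 ft/s
Q = A × v_mean = 203 × 2.439 = 495.0 ft³/s

495 ft³/s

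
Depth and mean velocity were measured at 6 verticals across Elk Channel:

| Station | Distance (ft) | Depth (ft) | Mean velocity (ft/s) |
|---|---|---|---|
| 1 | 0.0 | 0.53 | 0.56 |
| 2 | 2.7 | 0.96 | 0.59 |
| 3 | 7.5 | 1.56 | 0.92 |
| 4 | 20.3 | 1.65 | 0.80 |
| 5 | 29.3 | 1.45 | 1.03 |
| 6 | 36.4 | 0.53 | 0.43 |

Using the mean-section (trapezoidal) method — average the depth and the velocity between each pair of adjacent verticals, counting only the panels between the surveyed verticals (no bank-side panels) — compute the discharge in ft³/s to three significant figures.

Panel 1-2: Δb = 2.7 ft, d̄ = (0.53+0.96)/2 = 0.745, v̄ = (0.56+0.59)/2 = 0.575 → q = 2.7×0.745×0.575 = 1.157 ft³/s
Panel 2-3: Δb = 4.8 ft, d̄ = (0.96+1.56)/2 = 1.26, v̄ = (0.59+0.92)/2 = 0.755 → q = 4.8×1.26×0.755 = 4.566 ft³/s
Panel 3-4: Δb = 12.8 ft, d̄ = (1.56+1.65)/2 = 1.605, v̄ = (0.92+0.80)/2 = 0.86 → q = 12.8×1.605×0.86 = 17.67 ft³/s
Panel 4-5: Δb = 9 ft, d̄ = (1.65+1.45)/2 = 1.55, v̄ = (0.80+1.03)/2 = 0.915 → q = 9×1.55×0.915 = 12.76 ft³/s
Panel 5-6: Δb = 7.1 ft, d̄ = (1.45+0.53)/2 = 0.99, v̄ = (1.03+0.43)/2 = 0.73 → q = 7.1×0.99×0.73 = 5.131 ft³/s
Q = Σ q = 41.29 ft³/s

41.3 ft³/s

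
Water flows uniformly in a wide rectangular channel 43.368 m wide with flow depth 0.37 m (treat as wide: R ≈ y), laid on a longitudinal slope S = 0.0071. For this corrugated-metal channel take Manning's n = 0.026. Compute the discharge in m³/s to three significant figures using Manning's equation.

A = b·y = 43.368 × 0.37 = 16.05 m²
Wide channel: R ≈ y = 0.37 m
Q = (1/n)·A·R^(2/3)·S^(1/2) = (1/0.026) × 16.05 × 0.3700^(2/3) × 0.0071^(1/2) = 26.80 m³/s

26.8 m³/s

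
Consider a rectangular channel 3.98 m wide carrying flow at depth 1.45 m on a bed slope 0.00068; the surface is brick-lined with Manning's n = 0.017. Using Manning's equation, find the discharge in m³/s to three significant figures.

A = b·y = 3.98 × 1.45 = 5.771 m²
P = b + 2y = 3.98 + 2×1.45 = 6.880 m
R = A/P = 5.771/6.880 = 0.8388 m
Q = (1/n)·A·R^(2/3)·S^(1/2) = (1/0.017) × 5.771 × 0.8388^(2/3) × 0.00068^(1/2) = 7.873 m³/s

7.87 m³/s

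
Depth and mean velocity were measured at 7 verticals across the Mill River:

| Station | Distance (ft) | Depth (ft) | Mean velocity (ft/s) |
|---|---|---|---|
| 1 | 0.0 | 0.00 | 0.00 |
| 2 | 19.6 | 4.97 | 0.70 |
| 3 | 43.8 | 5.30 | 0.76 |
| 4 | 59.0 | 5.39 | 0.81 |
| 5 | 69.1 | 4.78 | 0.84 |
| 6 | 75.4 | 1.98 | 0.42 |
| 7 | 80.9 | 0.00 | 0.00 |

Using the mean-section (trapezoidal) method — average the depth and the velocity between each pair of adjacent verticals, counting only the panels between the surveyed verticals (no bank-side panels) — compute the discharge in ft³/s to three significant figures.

228 ft³/s

Panel 1-2: Δb = 19.6 ft, d̄ = (0.00+4.97)/2 = 2.485, v̄ = (0.00+0.70)/2 = 0.35 → q = 19.6×2.485×0.35 = 17.05 ft³/s
Panel 2-3: Δb = 24.2 ft, d̄ = (4.97+5.30)/2 = 5.135, v̄ = (0.70+0.76)/2 = 0.73 → q = 24.2×5.135×0.73 = 90.71 ft³/s
Panel 3-4: Δb = 15.2 ft, d̄ = (5.30+5.39)/2 = 5.345, v̄ = (0.76+0.81)/2 = 0.785 → q = 15.2×5.345×0.785 = 63.78 ft³/s
Panel 4-5: Δb = 10.1 ft, d̄ = (5.39+4.78)/2 = 5.085, v̄ = (0.81+0.84)/2 = 0.825 → q = 10.1×5.085×0.825 = 42.37 ft³/s
Panel 5-6: Δb = 6.3 ft, d̄ = (4.78+1.98)/2 = 3.38, v̄ = (0.84+0.42)/2 = 0.63 → q = 6.3×3.38×0.63 = 13.42 ft³/s
Panel 6-7: Δb = 5.5 ft, d̄ = (1.98+0.00)/2 = 0.99, v̄ = (0.42+0.00)/2 = 0.21 → q = 5.5×0.99×0.21 = 1.143 ft³/s
Q = Σ q = 228.5 ft³/s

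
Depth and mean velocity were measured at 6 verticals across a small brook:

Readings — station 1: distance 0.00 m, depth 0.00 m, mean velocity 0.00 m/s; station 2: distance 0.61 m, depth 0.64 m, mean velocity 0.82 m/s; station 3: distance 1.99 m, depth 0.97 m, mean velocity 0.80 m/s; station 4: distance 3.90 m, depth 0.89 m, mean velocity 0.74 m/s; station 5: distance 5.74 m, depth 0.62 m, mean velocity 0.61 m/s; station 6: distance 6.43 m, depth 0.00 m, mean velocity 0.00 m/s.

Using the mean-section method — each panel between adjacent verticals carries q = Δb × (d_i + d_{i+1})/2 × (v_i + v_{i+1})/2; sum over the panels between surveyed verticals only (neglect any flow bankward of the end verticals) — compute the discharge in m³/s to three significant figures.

Panel 1-2: Δb = 0.61 m, d̄ = (0.00+0.64)/2 = 0.32, v̄ = (0.00+0.82)/2 = 0.41 → q = 0.61×0.32×0.41 = 0.08003 m³/s
Panel 2-3: Δb = 1.38 m, d̄ = (0.64+0.97)/2 = 0.805, v̄ = (0.82+0.80)/2 = 0.81 → q = 1.38×0.805×0.81 = 0.8998 m³/s
Panel 3-4: Δb = 1.91 m, d̄ = (0.97+0.89)/2 = 0.93, v̄ = (0.80+0.74)/2 = 0.77 → q = 1.91×0.93×0.77 = 1.368 m³/s
Panel 4-5: Δb = 1.84 m, d̄ = (0.89+0.62)/2 = 0.755, v̄ = (0.74+0.61)/2 = 0.675 → q = 1.84×0.755×0.675 = 0.9377 m³/s
Panel 5-6: Δb = 0.69 m, d̄ = (0.62+0.00)/2 = 0.31, v̄ = (0.61+0.00)/2 = 0.305 → q = 0.69×0.31×0.305 = 0.06524 m³/s
Q = Σ q = 3.351 m³/s

3.35 m³/s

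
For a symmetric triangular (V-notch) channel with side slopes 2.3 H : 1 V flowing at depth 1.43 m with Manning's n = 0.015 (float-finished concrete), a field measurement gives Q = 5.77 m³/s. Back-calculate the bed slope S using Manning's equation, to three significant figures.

0.000594

A = z·y² = 2.3×1.43² = 4.703 m²
P = 2y√(1+z²) = 2×1.43×√(1+2.3²) = 7.173 m
R = A/P = 4.703/7.173 = 0.6557 m
S = (Q·n / (1·A·R^(2/3)))² = (5.77×0.015 / (1×4.703×0.7548))² = 0.0005945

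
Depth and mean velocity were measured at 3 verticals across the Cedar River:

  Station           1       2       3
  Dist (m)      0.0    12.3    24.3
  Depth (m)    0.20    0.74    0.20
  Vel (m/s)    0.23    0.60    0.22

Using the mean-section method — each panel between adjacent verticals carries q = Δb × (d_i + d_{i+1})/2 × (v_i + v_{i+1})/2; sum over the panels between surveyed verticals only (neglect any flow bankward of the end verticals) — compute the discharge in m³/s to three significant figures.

Panel 1-2: Δb = 12.3 m, d̄ = (0.20+0.74)/2 = 0.47, v̄ = (0.23+0.60)/2 = 0.415 → q = 12.3×0.47×0.415 = 2.399 m³/s
Panel 2-3: Δb = 12 m, d̄ = (0.74+0.20)/2 = 0.47, v̄ = (0.60+0.22)/2 = 0.41 → q = 12×0.47×0.41 = 2.312 m³/s
Q = Σ q = 4.712 m³/s

4.71 m³/s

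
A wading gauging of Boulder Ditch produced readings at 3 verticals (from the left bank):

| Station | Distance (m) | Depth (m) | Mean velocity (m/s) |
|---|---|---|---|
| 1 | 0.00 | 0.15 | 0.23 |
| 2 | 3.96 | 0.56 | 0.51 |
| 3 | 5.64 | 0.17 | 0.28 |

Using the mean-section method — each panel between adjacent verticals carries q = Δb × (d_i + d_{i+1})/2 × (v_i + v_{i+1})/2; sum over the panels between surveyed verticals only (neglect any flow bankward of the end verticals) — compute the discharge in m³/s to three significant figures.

0.762 m³/s

Panel 1-2: Δb = 3.96 m, d̄ = (0.15+0.56)/2 = 0.355, v̄ = (0.23+0.51)/2 = 0.37 → q = 3.96×0.355×0.37 = 0.5201 m³/s
Panel 2-3: Δb = 1.68 m, d̄ = (0.56+0.17)/2 = 0.365, v̄ = (0.51+0.28)/2 = 0.395 → q = 1.68×0.365×0.395 = 0.2422 m³/s
Q = Σ q = 0.7624 m³/s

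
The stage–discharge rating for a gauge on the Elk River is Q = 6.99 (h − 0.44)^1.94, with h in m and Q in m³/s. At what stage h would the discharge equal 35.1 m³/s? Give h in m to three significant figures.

2.74 m

h − h₀ = (Q/C)^(1/b) = (35.1/6.99)^(1/1.94) = 2.297 m
h = 0.44 + 2.297 = 2.737 m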